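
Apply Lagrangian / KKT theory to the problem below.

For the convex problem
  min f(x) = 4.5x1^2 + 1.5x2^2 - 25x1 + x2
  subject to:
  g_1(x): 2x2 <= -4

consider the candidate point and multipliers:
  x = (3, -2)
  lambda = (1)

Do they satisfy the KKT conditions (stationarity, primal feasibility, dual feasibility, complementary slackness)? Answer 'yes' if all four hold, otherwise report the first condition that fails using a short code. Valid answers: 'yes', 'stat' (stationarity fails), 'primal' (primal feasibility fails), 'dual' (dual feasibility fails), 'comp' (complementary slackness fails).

Gradient of f: grad f(x) = Q x + c = (2, -5)
Constraint values g_i(x) = a_i^T x - b_i:
  g_1((3, -2)) = 0
Stationarity residual: grad f(x) + sum_i lambda_i a_i = (2, -3)
  -> stationarity FAILS
Primal feasibility (all g_i <= 0): OK
Dual feasibility (all lambda_i >= 0): OK
Complementary slackness (lambda_i * g_i(x) = 0 for all i): OK

Verdict: the first failing condition is stationarity -> stat.

stat


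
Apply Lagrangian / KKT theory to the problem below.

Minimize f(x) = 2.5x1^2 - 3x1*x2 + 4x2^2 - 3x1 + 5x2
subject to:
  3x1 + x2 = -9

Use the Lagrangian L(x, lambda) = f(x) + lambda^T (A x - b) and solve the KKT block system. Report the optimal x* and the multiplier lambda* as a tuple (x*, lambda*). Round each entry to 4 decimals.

Form the Lagrangian:
  L(x, lambda) = (1/2) x^T Q x + c^T x + lambda^T (A x - b)
Stationarity (grad_x L = 0): Q x + c + A^T lambda = 0.
Primal feasibility: A x = b.

This gives the KKT block system:
  [ Q   A^T ] [ x     ]   [-c ]
  [ A    0  ] [ lambda ] = [ b ]

Solving the linear system:
  x*      = (-2.3684, -1.8947)
  lambda* = (3.0526)
  f(x*)   = 12.5526

x* = (-2.3684, -1.8947), lambda* = (3.0526)


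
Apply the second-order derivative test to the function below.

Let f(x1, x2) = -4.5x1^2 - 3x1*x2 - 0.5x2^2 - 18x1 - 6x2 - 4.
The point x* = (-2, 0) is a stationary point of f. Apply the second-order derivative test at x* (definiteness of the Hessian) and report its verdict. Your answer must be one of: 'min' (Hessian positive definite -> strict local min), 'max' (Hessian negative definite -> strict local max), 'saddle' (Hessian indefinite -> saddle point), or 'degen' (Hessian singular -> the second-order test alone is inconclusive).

Compute the Hessian H = grad^2 f:
  H = [[-9, -3], [-3, -1]]
Verify stationarity: grad f(x*) = H x* + g = (0, 0).
Eigenvalues of H: -10, 0.
H has a zero eigenvalue (singular; negative semidefinite but not definite), so H is neither positive definite, negative definite, nor indefinite. The second-order test alone is inconclusive -> degen.
(Indeed, f is constant along the null direction of H through x*, so x* is not a strict local extremum.)

degen


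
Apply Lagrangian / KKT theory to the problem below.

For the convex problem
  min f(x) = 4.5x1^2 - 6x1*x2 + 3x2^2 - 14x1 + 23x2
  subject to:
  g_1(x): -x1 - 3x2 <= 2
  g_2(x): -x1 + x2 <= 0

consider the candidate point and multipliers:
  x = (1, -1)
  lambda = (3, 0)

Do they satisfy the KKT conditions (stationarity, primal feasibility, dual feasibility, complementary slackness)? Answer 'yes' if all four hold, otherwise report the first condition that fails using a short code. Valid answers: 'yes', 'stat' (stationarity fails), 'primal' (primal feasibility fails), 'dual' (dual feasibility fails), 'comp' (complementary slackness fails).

Gradient of f: grad f(x) = Q x + c = (1, 11)
Constraint values g_i(x) = a_i^T x - b_i:
  g_1((1, -1)) = 0
  g_2((1, -1)) = -2
Stationarity residual: grad f(x) + sum_i lambda_i a_i = (-2, 2)
  -> stationarity FAILS
Primal feasibility (all g_i <= 0): OK
Dual feasibility (all lambda_i >= 0): OK
Complementary slackness (lambda_i * g_i(x) = 0 for all i): OK

Verdict: the first failing condition is stationarity -> stat.

stat


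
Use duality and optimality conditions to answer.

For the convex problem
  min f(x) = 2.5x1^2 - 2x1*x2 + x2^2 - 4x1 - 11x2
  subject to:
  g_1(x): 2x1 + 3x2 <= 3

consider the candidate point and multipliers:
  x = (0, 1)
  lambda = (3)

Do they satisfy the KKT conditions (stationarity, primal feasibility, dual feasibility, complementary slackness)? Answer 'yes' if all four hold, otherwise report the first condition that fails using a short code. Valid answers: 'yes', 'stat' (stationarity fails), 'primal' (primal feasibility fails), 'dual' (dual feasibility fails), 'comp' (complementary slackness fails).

Gradient of f: grad f(x) = Q x + c = (-6, -9)
Constraint values g_i(x) = a_i^T x - b_i:
  g_1((0, 1)) = 0
Stationarity residual: grad f(x) + sum_i lambda_i a_i = (0, 0)
  -> stationarity OK
Primal feasibility (all g_i <= 0): OK
Dual feasibility (all lambda_i >= 0): OK
Complementary slackness (lambda_i * g_i(x) = 0 for all i): OK

Verdict: yes, KKT holds.

yes


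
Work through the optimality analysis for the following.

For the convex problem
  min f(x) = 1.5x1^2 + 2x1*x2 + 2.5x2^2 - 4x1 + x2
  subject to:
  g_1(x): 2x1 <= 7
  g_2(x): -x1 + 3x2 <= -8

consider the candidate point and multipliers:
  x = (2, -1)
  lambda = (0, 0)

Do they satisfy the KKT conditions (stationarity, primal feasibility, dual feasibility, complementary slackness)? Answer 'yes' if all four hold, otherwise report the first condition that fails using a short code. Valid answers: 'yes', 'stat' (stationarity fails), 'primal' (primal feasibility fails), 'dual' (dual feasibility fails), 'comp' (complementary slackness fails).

Gradient of f: grad f(x) = Q x + c = (0, 0)
Constraint values g_i(x) = a_i^T x - b_i:
  g_1((2, -1)) = -3
  g_2((2, -1)) = 3
Stationarity residual: grad f(x) + sum_i lambda_i a_i = (0, 0)
  -> stationarity OK
Primal feasibility (all g_i <= 0): FAILS
Dual feasibility (all lambda_i >= 0): OK
Complementary slackness (lambda_i * g_i(x) = 0 for all i): OK

Verdict: the first failing condition is primal_feasibility -> primal.

primal


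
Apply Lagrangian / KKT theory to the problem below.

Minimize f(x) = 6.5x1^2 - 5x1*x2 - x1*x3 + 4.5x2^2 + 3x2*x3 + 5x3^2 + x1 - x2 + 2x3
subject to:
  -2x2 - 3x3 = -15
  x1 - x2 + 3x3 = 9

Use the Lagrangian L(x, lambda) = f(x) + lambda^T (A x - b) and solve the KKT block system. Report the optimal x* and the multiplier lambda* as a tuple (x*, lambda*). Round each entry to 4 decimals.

Form the Lagrangian:
  L(x, lambda) = (1/2) x^T Q x + c^T x + lambda^T (A x - b)
Stationarity (grad_x L = 0): Q x + c + A^T lambda = 0.
Primal feasibility: A x = b.

This gives the KKT block system:
  [ Q   A^T ] [ x     ]   [-c ]
  [ A    0  ] [ lambda ] = [ b ]

Solving the linear system:
  x*      = (1.1881, 2.396, 3.4027)
  lambda* = (12.9469, -1.0619)
  f(x*)   = 104.6792

x* = (1.1881, 2.396, 3.4027), lambda* = (12.9469, -1.0619)


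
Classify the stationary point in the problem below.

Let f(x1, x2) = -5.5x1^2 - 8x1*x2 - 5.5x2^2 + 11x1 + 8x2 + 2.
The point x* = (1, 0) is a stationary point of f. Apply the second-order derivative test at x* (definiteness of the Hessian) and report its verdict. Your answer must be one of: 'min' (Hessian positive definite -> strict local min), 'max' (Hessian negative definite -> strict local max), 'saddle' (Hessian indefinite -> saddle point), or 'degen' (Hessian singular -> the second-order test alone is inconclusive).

Compute the Hessian H = grad^2 f:
  H = [[-11, -8], [-8, -11]]
Verify stationarity: grad f(x*) = H x* + g = (0, 0).
Eigenvalues of H: -19, -3.
Both eigenvalues < 0, so H is negative definite -> x* is a strict local max.

max


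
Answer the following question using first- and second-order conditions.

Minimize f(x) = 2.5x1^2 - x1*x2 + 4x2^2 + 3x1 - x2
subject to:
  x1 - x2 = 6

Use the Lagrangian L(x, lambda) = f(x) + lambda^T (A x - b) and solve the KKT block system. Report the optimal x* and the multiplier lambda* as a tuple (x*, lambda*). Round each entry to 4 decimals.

Form the Lagrangian:
  L(x, lambda) = (1/2) x^T Q x + c^T x + lambda^T (A x - b)
Stationarity (grad_x L = 0): Q x + c + A^T lambda = 0.
Primal feasibility: A x = b.

This gives the KKT block system:
  [ Q   A^T ] [ x     ]   [-c ]
  [ A    0  ] [ lambda ] = [ b ]

Solving the linear system:
  x*      = (3.6364, -2.3636)
  lambda* = (-23.5455)
  f(x*)   = 77.2727

x* = (3.6364, -2.3636), lambda* = (-23.5455)


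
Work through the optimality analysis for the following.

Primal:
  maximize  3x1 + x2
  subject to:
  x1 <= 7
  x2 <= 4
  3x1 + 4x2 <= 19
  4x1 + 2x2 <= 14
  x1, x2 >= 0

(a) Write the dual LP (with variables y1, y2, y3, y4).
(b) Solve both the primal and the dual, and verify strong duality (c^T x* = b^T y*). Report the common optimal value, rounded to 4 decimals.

The standard primal-dual pair for 'max c^T x s.t. A x <= b, x >= 0' is:
  Dual:  min b^T y  s.t.  A^T y >= c,  y >= 0.

So the dual LP is:
  minimize  7y1 + 4y2 + 19y3 + 14y4
  subject to:
    y1 + 3y3 + 4y4 >= 3
    y2 + 4y3 + 2y4 >= 1
    y1, y2, y3, y4 >= 0

Solving the primal: x* = (3.5, 0).
  primal value c^T x* = 10.5.
Solving the dual: y* = (0, 0, 0, 0.75).
  dual value b^T y* = 10.5.
Strong duality: c^T x* = b^T y*. Confirmed.

10.5


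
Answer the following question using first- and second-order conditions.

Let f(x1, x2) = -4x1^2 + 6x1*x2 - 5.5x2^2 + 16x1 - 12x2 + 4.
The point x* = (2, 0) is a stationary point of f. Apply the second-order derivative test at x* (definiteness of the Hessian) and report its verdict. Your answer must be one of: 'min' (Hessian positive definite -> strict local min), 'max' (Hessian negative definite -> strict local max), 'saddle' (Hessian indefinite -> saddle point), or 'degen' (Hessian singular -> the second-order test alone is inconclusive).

Compute the Hessian H = grad^2 f:
  H = [[-8, 6], [6, -11]]
Verify stationarity: grad f(x*) = H x* + g = (0, 0).
Eigenvalues of H: -15.6847, -3.3153.
Both eigenvalues < 0, so H is negative definite -> x* is a strict local max.

max


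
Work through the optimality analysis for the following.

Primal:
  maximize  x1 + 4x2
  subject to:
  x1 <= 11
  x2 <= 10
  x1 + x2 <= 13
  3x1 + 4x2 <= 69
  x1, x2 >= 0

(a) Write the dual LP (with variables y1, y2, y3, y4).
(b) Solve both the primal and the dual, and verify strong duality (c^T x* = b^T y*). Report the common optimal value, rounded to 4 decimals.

The standard primal-dual pair for 'max c^T x s.t. A x <= b, x >= 0' is:
  Dual:  min b^T y  s.t.  A^T y >= c,  y >= 0.

So the dual LP is:
  minimize  11y1 + 10y2 + 13y3 + 69y4
  subject to:
    y1 + y3 + 3y4 >= 1
    y2 + y3 + 4y4 >= 4
    y1, y2, y3, y4 >= 0

Solving the primal: x* = (3, 10).
  primal value c^T x* = 43.
Solving the dual: y* = (0, 3, 1, 0).
  dual value b^T y* = 43.
Strong duality: c^T x* = b^T y*. Confirmed.

43


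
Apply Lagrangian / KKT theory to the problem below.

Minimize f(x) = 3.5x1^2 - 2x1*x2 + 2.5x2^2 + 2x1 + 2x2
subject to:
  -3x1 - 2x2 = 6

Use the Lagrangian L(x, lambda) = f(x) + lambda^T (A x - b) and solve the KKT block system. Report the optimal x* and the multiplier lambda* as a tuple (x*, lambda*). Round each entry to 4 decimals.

Form the Lagrangian:
  L(x, lambda) = (1/2) x^T Q x + c^T x + lambda^T (A x - b)
Stationarity (grad_x L = 0): Q x + c + A^T lambda = 0.
Primal feasibility: A x = b.

This gives the KKT block system:
  [ Q   A^T ] [ x     ]   [-c ]
  [ A    0  ] [ lambda ] = [ b ]

Solving the linear system:
  x*      = (-1.134, -1.299)
  lambda* = (-1.1134)
  f(x*)   = 0.9072

x* = (-1.134, -1.299), lambda* = (-1.1134)


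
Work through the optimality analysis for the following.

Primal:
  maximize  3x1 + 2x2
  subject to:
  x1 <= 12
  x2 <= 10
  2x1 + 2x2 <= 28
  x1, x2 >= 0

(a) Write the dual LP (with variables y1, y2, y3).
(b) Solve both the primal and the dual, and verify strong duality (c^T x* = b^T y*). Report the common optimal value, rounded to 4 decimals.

The standard primal-dual pair for 'max c^T x s.t. A x <= b, x >= 0' is:
  Dual:  min b^T y  s.t.  A^T y >= c,  y >= 0.

So the dual LP is:
  minimize  12y1 + 10y2 + 28y3
  subject to:
    y1 + 2y3 >= 3
    y2 + 2y3 >= 2
    y1, y2, y3 >= 0

Solving the primal: x* = (12, 2).
  primal value c^T x* = 40.
Solving the dual: y* = (1, 0, 1).
  dual value b^T y* = 40.
Strong duality: c^T x* = b^T y*. Confirmed.

40


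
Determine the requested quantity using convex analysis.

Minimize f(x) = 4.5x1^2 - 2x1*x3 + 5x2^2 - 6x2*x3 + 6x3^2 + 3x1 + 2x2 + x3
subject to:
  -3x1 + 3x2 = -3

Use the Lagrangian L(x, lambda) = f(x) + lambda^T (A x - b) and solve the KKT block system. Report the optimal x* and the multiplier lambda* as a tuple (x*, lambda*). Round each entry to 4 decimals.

Form the Lagrangian:
  L(x, lambda) = (1/2) x^T Q x + c^T x + lambda^T (A x - b)
Stationarity (grad_x L = 0): Q x + c + A^T lambda = 0.
Primal feasibility: A x = b.

This gives the KKT block system:
  [ Q   A^T ] [ x     ]   [-c ]
  [ A    0  ] [ lambda ] = [ b ]

Solving the linear system:
  x*      = (0.0244, -0.9756, -0.5671)
  lambda* = (1.4512)
  f(x*)   = 0.9543

x* = (0.0244, -0.9756, -0.5671), lambda* = (1.4512)


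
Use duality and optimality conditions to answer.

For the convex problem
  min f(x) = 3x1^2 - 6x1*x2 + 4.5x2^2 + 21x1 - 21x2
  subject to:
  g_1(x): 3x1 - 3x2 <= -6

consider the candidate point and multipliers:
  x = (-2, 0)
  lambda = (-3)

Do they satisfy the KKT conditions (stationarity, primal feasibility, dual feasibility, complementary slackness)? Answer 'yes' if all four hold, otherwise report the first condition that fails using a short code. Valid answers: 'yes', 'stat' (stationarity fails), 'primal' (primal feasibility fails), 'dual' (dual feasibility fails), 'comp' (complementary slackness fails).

Gradient of f: grad f(x) = Q x + c = (9, -9)
Constraint values g_i(x) = a_i^T x - b_i:
  g_1((-2, 0)) = 0
Stationarity residual: grad f(x) + sum_i lambda_i a_i = (0, 0)
  -> stationarity OK
Primal feasibility (all g_i <= 0): OK
Dual feasibility (all lambda_i >= 0): FAILS
Complementary slackness (lambda_i * g_i(x) = 0 for all i): OK

Verdict: the first failing condition is dual_feasibility -> dual.

dual


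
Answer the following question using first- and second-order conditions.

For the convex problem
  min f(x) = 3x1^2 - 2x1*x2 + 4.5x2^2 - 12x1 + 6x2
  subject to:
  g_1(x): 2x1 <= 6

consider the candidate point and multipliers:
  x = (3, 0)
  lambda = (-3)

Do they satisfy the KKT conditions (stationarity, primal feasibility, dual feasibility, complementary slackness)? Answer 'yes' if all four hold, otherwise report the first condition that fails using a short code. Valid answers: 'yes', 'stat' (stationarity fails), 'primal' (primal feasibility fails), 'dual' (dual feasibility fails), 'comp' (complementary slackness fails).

Gradient of f: grad f(x) = Q x + c = (6, 0)
Constraint values g_i(x) = a_i^T x - b_i:
  g_1((3, 0)) = 0
Stationarity residual: grad f(x) + sum_i lambda_i a_i = (0, 0)
  -> stationarity OK
Primal feasibility (all g_i <= 0): OK
Dual feasibility (all lambda_i >= 0): FAILS
Complementary slackness (lambda_i * g_i(x) = 0 for all i): OK

Verdict: the first failing condition is dual_feasibility -> dual.

dual


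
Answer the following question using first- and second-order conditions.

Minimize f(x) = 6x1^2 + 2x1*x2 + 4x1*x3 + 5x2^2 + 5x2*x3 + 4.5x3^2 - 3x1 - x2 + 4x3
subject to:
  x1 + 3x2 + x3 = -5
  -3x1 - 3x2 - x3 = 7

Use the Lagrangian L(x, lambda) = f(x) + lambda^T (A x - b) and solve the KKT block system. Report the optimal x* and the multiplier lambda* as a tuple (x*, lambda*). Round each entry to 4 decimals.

Form the Lagrangian:
  L(x, lambda) = (1/2) x^T Q x + c^T x + lambda^T (A x - b)
Stationarity (grad_x L = 0): Q x + c + A^T lambda = 0.
Primal feasibility: A x = b.

This gives the KKT block system:
  [ Q   A^T ] [ x     ]   [-c ]
  [ A    0  ] [ lambda ] = [ b ]

Solving the linear system:
  x*      = (-1, -1.3934, 0.1803)
  lambda* = (-0.5164, -5.8607)
  f(x*)   = 21.7787

x* = (-1, -1.3934, 0.1803), lambda* = (-0.5164, -5.8607)


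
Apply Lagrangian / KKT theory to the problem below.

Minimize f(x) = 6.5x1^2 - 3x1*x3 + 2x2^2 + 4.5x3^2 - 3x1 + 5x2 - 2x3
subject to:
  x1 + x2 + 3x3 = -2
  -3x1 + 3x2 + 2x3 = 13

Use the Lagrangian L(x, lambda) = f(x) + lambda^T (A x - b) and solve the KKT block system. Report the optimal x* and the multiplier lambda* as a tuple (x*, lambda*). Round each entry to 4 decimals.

Form the Lagrangian:
  L(x, lambda) = (1/2) x^T Q x + c^T x + lambda^T (A x - b)
Stationarity (grad_x L = 0): Q x + c + A^T lambda = 0.
Primal feasibility: A x = b.

This gives the KKT block system:
  [ Q   A^T ] [ x     ]   [-c ]
  [ A    0  ] [ lambda ] = [ b ]

Solving the linear system:
  x*      = (-2.1444, 2.7731, -0.8763)
  lambda* = (6.0778, -7.3901)
  f(x*)   = 65.1391

x* = (-2.1444, 2.7731, -0.8763), lambda* = (6.0778, -7.3901)


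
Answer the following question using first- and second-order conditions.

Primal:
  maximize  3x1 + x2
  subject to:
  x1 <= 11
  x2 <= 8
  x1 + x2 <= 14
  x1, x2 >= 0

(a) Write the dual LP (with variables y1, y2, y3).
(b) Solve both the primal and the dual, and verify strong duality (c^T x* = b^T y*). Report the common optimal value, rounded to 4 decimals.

The standard primal-dual pair for 'max c^T x s.t. A x <= b, x >= 0' is:
  Dual:  min b^T y  s.t.  A^T y >= c,  y >= 0.

So the dual LP is:
  minimize  11y1 + 8y2 + 14y3
  subject to:
    y1 + y3 >= 3
    y2 + y3 >= 1
    y1, y2, y3 >= 0

Solving the primal: x* = (11, 3).
  primal value c^T x* = 36.
Solving the dual: y* = (2, 0, 1).
  dual value b^T y* = 36.
Strong duality: c^T x* = b^T y*. Confirmed.

36


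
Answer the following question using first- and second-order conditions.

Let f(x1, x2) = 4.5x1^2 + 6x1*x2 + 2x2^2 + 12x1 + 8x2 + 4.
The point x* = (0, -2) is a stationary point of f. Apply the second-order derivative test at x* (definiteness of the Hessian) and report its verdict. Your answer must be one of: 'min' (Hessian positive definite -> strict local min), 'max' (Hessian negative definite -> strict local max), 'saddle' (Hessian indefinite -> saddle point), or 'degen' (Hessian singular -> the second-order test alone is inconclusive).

Compute the Hessian H = grad^2 f:
  H = [[9, 6], [6, 4]]
Verify stationarity: grad f(x*) = H x* + g = (0, 0).
Eigenvalues of H: 0, 13.
H has a zero eigenvalue (singular; positive semidefinite but not definite), so H is neither positive definite, negative definite, nor indefinite. The second-order test alone is inconclusive -> degen.
(Indeed, f is constant along the null direction of H through x*, so x* is not a strict local extremum.)

degen


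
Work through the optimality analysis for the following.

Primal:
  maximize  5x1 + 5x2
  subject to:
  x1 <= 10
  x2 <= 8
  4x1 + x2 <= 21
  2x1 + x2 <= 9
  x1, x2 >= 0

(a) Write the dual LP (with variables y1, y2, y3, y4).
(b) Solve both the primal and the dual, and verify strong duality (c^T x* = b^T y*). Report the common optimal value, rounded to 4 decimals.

The standard primal-dual pair for 'max c^T x s.t. A x <= b, x >= 0' is:
  Dual:  min b^T y  s.t.  A^T y >= c,  y >= 0.

So the dual LP is:
  minimize  10y1 + 8y2 + 21y3 + 9y4
  subject to:
    y1 + 4y3 + 2y4 >= 5
    y2 + y3 + y4 >= 5
    y1, y2, y3, y4 >= 0

Solving the primal: x* = (0.5, 8).
  primal value c^T x* = 42.5.
Solving the dual: y* = (0, 2.5, 0, 2.5).
  dual value b^T y* = 42.5.
Strong duality: c^T x* = b^T y*. Confirmed.

42.5


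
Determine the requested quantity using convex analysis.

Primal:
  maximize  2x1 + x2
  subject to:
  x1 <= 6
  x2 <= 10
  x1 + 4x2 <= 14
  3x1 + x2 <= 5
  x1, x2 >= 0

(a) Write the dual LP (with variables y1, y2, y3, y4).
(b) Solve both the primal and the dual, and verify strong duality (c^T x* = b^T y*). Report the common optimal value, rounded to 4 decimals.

The standard primal-dual pair for 'max c^T x s.t. A x <= b, x >= 0' is:
  Dual:  min b^T y  s.t.  A^T y >= c,  y >= 0.

So the dual LP is:
  minimize  6y1 + 10y2 + 14y3 + 5y4
  subject to:
    y1 + y3 + 3y4 >= 2
    y2 + 4y3 + y4 >= 1
    y1, y2, y3, y4 >= 0

Solving the primal: x* = (0.5455, 3.3636).
  primal value c^T x* = 4.4545.
Solving the dual: y* = (0, 0, 0.0909, 0.6364).
  dual value b^T y* = 4.4545.
Strong duality: c^T x* = b^T y*. Confirmed.

4.4545


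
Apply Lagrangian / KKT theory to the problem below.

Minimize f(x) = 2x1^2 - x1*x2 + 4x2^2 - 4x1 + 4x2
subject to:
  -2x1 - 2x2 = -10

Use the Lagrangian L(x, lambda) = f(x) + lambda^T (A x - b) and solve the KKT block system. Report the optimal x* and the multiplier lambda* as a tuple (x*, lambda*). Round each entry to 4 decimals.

Form the Lagrangian:
  L(x, lambda) = (1/2) x^T Q x + c^T x + lambda^T (A x - b)
Stationarity (grad_x L = 0): Q x + c + A^T lambda = 0.
Primal feasibility: A x = b.

This gives the KKT block system:
  [ Q   A^T ] [ x     ]   [-c ]
  [ A    0  ] [ lambda ] = [ b ]

Solving the linear system:
  x*      = (3.7857, 1.2143)
  lambda* = (4.9643)
  f(x*)   = 19.6786

x* = (3.7857, 1.2143), lambda* = (4.9643)


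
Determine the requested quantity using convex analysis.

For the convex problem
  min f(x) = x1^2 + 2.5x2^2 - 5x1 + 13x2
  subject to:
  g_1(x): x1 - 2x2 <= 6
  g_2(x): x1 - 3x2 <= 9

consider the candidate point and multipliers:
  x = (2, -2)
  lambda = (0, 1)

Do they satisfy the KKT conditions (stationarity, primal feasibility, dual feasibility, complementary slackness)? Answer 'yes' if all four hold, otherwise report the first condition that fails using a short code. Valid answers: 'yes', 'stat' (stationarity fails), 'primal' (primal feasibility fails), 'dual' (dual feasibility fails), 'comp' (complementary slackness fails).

Gradient of f: grad f(x) = Q x + c = (-1, 3)
Constraint values g_i(x) = a_i^T x - b_i:
  g_1((2, -2)) = 0
  g_2((2, -2)) = -1
Stationarity residual: grad f(x) + sum_i lambda_i a_i = (0, 0)
  -> stationarity OK
Primal feasibility (all g_i <= 0): OK
Dual feasibility (all lambda_i >= 0): OK
Complementary slackness (lambda_i * g_i(x) = 0 for all i): FAILS

Verdict: the first failing condition is complementary_slackness -> comp.

comp


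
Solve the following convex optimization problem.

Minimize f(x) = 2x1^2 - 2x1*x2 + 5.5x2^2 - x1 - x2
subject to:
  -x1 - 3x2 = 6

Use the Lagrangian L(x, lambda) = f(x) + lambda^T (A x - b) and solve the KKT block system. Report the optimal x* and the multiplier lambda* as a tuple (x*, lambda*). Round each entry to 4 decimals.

Form the Lagrangian:
  L(x, lambda) = (1/2) x^T Q x + c^T x + lambda^T (A x - b)
Stationarity (grad_x L = 0): Q x + c + A^T lambda = 0.
Primal feasibility: A x = b.

This gives the KKT block system:
  [ Q   A^T ] [ x     ]   [-c ]
  [ A    0  ] [ lambda ] = [ b ]

Solving the linear system:
  x*      = (-1.6271, -1.4576)
  lambda* = (-4.5932)
  f(x*)   = 15.322

x* = (-1.6271, -1.4576), lambda* = (-4.5932)


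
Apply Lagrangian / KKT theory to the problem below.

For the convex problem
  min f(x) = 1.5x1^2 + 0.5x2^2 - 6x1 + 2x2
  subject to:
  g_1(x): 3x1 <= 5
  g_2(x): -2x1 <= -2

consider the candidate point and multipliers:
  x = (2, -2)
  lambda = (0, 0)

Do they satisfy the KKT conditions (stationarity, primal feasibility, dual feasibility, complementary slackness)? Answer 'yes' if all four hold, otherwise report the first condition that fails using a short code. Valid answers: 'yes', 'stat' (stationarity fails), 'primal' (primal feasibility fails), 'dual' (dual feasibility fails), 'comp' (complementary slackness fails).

Gradient of f: grad f(x) = Q x + c = (0, 0)
Constraint values g_i(x) = a_i^T x - b_i:
  g_1((2, -2)) = 1
  g_2((2, -2)) = -2
Stationarity residual: grad f(x) + sum_i lambda_i a_i = (0, 0)
  -> stationarity OK
Primal feasibility (all g_i <= 0): FAILS
Dual feasibility (all lambda_i >= 0): OK
Complementary slackness (lambda_i * g_i(x) = 0 for all i): OK

Verdict: the first failing condition is primal_feasibility -> primal.

primal


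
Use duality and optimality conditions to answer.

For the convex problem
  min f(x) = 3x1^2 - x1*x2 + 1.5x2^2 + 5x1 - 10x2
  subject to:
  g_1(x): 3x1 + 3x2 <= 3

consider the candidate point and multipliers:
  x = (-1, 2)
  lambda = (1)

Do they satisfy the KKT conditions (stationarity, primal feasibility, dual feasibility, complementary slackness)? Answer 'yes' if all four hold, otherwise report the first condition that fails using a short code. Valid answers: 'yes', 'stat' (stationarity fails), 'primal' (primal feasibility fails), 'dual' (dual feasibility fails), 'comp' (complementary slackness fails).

Gradient of f: grad f(x) = Q x + c = (-3, -3)
Constraint values g_i(x) = a_i^T x - b_i:
  g_1((-1, 2)) = 0
Stationarity residual: grad f(x) + sum_i lambda_i a_i = (0, 0)
  -> stationarity OK
Primal feasibility (all g_i <= 0): OK
Dual feasibility (all lambda_i >= 0): OK
Complementary slackness (lambda_i * g_i(x) = 0 for all i): OK

Verdict: yes, KKT holds.

yes


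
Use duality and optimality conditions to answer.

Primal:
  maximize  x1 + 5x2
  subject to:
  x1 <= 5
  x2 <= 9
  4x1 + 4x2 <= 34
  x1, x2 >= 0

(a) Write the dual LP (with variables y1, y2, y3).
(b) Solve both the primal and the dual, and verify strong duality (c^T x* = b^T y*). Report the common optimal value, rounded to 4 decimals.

The standard primal-dual pair for 'max c^T x s.t. A x <= b, x >= 0' is:
  Dual:  min b^T y  s.t.  A^T y >= c,  y >= 0.

So the dual LP is:
  minimize  5y1 + 9y2 + 34y3
  subject to:
    y1 + 4y3 >= 1
    y2 + 4y3 >= 5
    y1, y2, y3 >= 0

Solving the primal: x* = (0, 8.5).
  primal value c^T x* = 42.5.
Solving the dual: y* = (0, 0, 1.25).
  dual value b^T y* = 42.5.
Strong duality: c^T x* = b^T y*. Confirmed.

42.5


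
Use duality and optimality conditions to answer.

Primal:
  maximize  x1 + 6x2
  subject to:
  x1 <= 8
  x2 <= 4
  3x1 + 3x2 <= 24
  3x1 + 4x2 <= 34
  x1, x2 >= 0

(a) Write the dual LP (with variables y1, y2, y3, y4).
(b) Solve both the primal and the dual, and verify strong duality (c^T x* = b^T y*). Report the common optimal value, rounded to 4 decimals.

The standard primal-dual pair for 'max c^T x s.t. A x <= b, x >= 0' is:
  Dual:  min b^T y  s.t.  A^T y >= c,  y >= 0.

So the dual LP is:
  minimize  8y1 + 4y2 + 24y3 + 34y4
  subject to:
    y1 + 3y3 + 3y4 >= 1
    y2 + 3y3 + 4y4 >= 6
    y1, y2, y3, y4 >= 0

Solving the primal: x* = (4, 4).
  primal value c^T x* = 28.
Solving the dual: y* = (0, 5, 0.3333, 0).
  dual value b^T y* = 28.
Strong duality: c^T x* = b^T y*. Confirmed.

28


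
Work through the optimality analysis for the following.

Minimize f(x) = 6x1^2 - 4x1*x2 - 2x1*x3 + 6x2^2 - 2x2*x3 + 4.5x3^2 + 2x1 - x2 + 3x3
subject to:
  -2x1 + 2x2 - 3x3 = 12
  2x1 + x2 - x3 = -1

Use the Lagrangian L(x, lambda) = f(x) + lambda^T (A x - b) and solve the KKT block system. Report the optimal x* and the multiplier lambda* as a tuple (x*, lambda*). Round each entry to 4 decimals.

Form the Lagrangian:
  L(x, lambda) = (1/2) x^T Q x + c^T x + lambda^T (A x - b)
Stationarity (grad_x L = 0): Q x + c + A^T lambda = 0.
Primal feasibility: A x = b.

This gives the KKT block system:
  [ Q   A^T ] [ x     ]   [-c ]
  [ A    0  ] [ lambda ] = [ b ]

Solving the linear system:
  x*      = (-1.872, -0.024, -2.768)
  lambda* = (-6.384, 1.032)
  f(x*)   = 32.808

x* = (-1.872, -0.024, -2.768), lambda* = (-6.384, 1.032)


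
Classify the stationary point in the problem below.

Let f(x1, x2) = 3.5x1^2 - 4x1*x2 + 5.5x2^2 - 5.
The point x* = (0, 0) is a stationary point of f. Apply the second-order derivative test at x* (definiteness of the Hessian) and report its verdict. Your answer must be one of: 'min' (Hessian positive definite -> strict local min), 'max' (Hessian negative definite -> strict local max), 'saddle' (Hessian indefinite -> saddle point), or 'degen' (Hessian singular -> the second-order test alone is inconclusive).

Compute the Hessian H = grad^2 f:
  H = [[7, -4], [-4, 11]]
Verify stationarity: grad f(x*) = H x* + g = (0, 0).
Eigenvalues of H: 4.5279, 13.4721.
Both eigenvalues > 0, so H is positive definite -> x* is a strict local min.

min


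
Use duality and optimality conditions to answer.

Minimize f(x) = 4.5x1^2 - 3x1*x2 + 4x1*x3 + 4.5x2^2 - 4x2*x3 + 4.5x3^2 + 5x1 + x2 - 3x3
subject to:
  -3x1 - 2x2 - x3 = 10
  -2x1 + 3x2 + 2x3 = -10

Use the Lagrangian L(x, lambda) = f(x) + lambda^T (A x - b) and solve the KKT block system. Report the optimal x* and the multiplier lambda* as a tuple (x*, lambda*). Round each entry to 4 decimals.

Form the Lagrangian:
  L(x, lambda) = (1/2) x^T Q x + c^T x + lambda^T (A x - b)
Stationarity (grad_x L = 0): Q x + c + A^T lambda = 0.
Primal feasibility: A x = b.

This gives the KKT block system:
  [ Q   A^T ] [ x     ]   [-c ]
  [ A    0  ] [ lambda ] = [ b ]

Solving the linear system:
  x*      = (-0.8926, -2.8595, -1.6032)
  lambda* = (-2.6071, 3.477)
  f(x*)   = 29.1644

x* = (-0.8926, -2.8595, -1.6032), lambda* = (-2.6071, 3.477)


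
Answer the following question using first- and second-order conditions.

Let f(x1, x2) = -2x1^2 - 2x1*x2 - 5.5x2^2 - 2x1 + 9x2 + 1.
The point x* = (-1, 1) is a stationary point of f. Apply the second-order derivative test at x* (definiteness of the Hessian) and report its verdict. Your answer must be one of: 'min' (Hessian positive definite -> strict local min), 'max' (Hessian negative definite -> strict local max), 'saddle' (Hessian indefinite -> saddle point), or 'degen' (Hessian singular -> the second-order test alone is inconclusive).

Compute the Hessian H = grad^2 f:
  H = [[-4, -2], [-2, -11]]
Verify stationarity: grad f(x*) = H x* + g = (0, 0).
Eigenvalues of H: -11.5311, -3.4689.
Both eigenvalues < 0, so H is negative definite -> x* is a strict local max.

max


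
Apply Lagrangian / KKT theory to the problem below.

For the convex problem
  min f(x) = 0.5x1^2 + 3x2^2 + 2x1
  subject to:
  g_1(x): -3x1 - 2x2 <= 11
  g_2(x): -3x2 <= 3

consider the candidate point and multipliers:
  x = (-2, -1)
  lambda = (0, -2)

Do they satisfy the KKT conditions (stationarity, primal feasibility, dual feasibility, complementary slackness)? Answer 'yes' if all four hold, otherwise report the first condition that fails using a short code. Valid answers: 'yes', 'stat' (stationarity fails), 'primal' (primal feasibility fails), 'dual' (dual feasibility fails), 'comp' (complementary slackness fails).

Gradient of f: grad f(x) = Q x + c = (0, -6)
Constraint values g_i(x) = a_i^T x - b_i:
  g_1((-2, -1)) = -3
  g_2((-2, -1)) = 0
Stationarity residual: grad f(x) + sum_i lambda_i a_i = (0, 0)
  -> stationarity OK
Primal feasibility (all g_i <= 0): OK
Dual feasibility (all lambda_i >= 0): FAILS
Complementary slackness (lambda_i * g_i(x) = 0 for all i): OK

Verdict: the first failing condition is dual_feasibility -> dual.

dual


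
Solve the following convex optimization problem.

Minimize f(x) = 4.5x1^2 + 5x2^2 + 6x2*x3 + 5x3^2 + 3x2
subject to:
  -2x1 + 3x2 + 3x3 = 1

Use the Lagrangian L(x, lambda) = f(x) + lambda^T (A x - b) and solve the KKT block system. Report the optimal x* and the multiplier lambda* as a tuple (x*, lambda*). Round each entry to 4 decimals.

Form the Lagrangian:
  L(x, lambda) = (1/2) x^T Q x + c^T x + lambda^T (A x - b)
Stationarity (grad_x L = 0): Q x + c + A^T lambda = 0.
Primal feasibility: A x = b.

This gives the KKT block system:
  [ Q   A^T ] [ x     ]   [-c ]
  [ A    0  ] [ lambda ] = [ b ]

Solving the linear system:
  x*      = (-0.2212, -0.2821, 0.4679)
  lambda* = (-0.9956)
  f(x*)   = 0.0747

x* = (-0.2212, -0.2821, 0.4679), lambda* = (-0.9956)


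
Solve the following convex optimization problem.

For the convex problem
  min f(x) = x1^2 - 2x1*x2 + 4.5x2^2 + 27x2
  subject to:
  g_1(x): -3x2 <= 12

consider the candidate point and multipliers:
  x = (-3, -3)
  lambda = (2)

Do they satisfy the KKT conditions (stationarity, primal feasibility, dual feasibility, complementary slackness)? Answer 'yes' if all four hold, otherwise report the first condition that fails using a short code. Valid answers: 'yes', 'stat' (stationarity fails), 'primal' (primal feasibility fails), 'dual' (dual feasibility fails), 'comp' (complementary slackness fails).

Gradient of f: grad f(x) = Q x + c = (0, 6)
Constraint values g_i(x) = a_i^T x - b_i:
  g_1((-3, -3)) = -3
Stationarity residual: grad f(x) + sum_i lambda_i a_i = (0, 0)
  -> stationarity OK
Primal feasibility (all g_i <= 0): OK
Dual feasibility (all lambda_i >= 0): OK
Complementary slackness (lambda_i * g_i(x) = 0 for all i): FAILS

Verdict: the first failing condition is complementary_slackness -> comp.

comp


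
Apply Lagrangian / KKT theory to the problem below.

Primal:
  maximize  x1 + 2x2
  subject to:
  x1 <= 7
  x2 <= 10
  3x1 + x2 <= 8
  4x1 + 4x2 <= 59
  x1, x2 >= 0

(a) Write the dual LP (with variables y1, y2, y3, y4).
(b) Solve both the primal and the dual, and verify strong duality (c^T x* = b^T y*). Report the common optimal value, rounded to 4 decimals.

The standard primal-dual pair for 'max c^T x s.t. A x <= b, x >= 0' is:
  Dual:  min b^T y  s.t.  A^T y >= c,  y >= 0.

So the dual LP is:
  minimize  7y1 + 10y2 + 8y3 + 59y4
  subject to:
    y1 + 3y3 + 4y4 >= 1
    y2 + y3 + 4y4 >= 2
    y1, y2, y3, y4 >= 0

Solving the primal: x* = (0, 8).
  primal value c^T x* = 16.
Solving the dual: y* = (0, 0, 2, 0).
  dual value b^T y* = 16.
Strong duality: c^T x* = b^T y*. Confirmed.

16


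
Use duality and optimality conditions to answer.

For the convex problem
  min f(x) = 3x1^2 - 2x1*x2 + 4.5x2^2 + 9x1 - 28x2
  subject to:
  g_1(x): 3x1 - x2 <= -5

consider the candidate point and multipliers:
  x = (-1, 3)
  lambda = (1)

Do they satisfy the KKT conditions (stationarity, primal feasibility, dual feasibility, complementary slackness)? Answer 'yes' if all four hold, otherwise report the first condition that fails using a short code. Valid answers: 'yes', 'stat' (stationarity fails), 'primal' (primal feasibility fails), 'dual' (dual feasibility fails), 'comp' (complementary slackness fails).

Gradient of f: grad f(x) = Q x + c = (-3, 1)
Constraint values g_i(x) = a_i^T x - b_i:
  g_1((-1, 3)) = -1
Stationarity residual: grad f(x) + sum_i lambda_i a_i = (0, 0)
  -> stationarity OK
Primal feasibility (all g_i <= 0): OK
Dual feasibility (all lambda_i >= 0): OK
Complementary slackness (lambda_i * g_i(x) = 0 for all i): FAILS

Verdict: the first failing condition is complementary_slackness -> comp.

comp


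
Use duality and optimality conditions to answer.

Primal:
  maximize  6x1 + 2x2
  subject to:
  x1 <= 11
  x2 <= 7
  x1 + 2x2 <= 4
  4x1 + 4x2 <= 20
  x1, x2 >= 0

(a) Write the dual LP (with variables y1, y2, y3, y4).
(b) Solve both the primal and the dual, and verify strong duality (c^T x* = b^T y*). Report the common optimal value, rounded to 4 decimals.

The standard primal-dual pair for 'max c^T x s.t. A x <= b, x >= 0' is:
  Dual:  min b^T y  s.t.  A^T y >= c,  y >= 0.

So the dual LP is:
  minimize  11y1 + 7y2 + 4y3 + 20y4
  subject to:
    y1 + y3 + 4y4 >= 6
    y2 + 2y3 + 4y4 >= 2
    y1, y2, y3, y4 >= 0

Solving the primal: x* = (4, 0).
  primal value c^T x* = 24.
Solving the dual: y* = (0, 0, 6, 0).
  dual value b^T y* = 24.
Strong duality: c^T x* = b^T y*. Confirmed.

24


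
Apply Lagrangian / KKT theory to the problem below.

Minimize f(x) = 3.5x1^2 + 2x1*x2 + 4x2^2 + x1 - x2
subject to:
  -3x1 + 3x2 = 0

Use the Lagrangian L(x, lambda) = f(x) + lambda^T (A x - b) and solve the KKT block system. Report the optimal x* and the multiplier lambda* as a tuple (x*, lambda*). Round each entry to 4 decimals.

Form the Lagrangian:
  L(x, lambda) = (1/2) x^T Q x + c^T x + lambda^T (A x - b)
Stationarity (grad_x L = 0): Q x + c + A^T lambda = 0.
Primal feasibility: A x = b.

This gives the KKT block system:
  [ Q   A^T ] [ x     ]   [-c ]
  [ A    0  ] [ lambda ] = [ b ]

Solving the linear system:
  x*      = (0, 0)
  lambda* = (0.3333)
  f(x*)   = 0

x* = (0, 0), lambda* = (0.3333)


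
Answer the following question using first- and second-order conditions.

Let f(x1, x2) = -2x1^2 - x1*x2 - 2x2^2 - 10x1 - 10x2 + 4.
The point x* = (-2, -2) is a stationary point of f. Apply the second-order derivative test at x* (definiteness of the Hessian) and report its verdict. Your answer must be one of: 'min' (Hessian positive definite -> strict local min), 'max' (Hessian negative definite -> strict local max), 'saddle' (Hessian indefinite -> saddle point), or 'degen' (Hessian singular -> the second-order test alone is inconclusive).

Compute the Hessian H = grad^2 f:
  H = [[-4, -1], [-1, -4]]
Verify stationarity: grad f(x*) = H x* + g = (0, 0).
Eigenvalues of H: -5, -3.
Both eigenvalues < 0, so H is negative definite -> x* is a strict local max.

max


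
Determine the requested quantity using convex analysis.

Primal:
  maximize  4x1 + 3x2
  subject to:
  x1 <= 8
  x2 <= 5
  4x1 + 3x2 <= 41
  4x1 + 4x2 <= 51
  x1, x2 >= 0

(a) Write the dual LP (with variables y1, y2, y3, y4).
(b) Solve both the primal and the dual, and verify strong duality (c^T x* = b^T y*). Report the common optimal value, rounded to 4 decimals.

The standard primal-dual pair for 'max c^T x s.t. A x <= b, x >= 0' is:
  Dual:  min b^T y  s.t.  A^T y >= c,  y >= 0.

So the dual LP is:
  minimize  8y1 + 5y2 + 41y3 + 51y4
  subject to:
    y1 + 4y3 + 4y4 >= 4
    y2 + 3y3 + 4y4 >= 3
    y1, y2, y3, y4 >= 0

Solving the primal: x* = (8, 3).
  primal value c^T x* = 41.
Solving the dual: y* = (0, 0, 1, 0).
  dual value b^T y* = 41.
Strong duality: c^T x* = b^T y*. Confirmed.

41


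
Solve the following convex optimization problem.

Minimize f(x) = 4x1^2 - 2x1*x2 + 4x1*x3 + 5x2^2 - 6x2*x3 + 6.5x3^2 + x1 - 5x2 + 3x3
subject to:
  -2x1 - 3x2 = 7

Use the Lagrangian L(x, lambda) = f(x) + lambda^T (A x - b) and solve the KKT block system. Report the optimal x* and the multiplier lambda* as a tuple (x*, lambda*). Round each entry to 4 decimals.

Form the Lagrangian:
  L(x, lambda) = (1/2) x^T Q x + c^T x + lambda^T (A x - b)
Stationarity (grad_x L = 0): Q x + c + A^T lambda = 0.
Primal feasibility: A x = b.

This gives the KKT block system:
  [ Q   A^T ] [ x     ]   [-c ]
  [ A    0  ] [ lambda ] = [ b ]

Solving the linear system:
  x*      = (-1.3834, -1.4111, -0.4564)
  lambda* = (-4.5352)
  f(x*)   = 18.0247

x* = (-1.3834, -1.4111, -0.4564), lambda* = (-4.5352)


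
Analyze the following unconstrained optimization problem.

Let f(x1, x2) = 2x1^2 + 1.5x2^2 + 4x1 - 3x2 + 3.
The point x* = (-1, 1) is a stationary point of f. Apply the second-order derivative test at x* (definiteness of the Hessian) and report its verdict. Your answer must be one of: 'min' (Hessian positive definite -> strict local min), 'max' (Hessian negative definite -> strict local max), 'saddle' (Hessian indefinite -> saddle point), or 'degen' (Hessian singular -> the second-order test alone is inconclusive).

Compute the Hessian H = grad^2 f:
  H = [[4, 0], [0, 3]]
Verify stationarity: grad f(x*) = H x* + g = (0, 0).
Eigenvalues of H: 3, 4.
Both eigenvalues > 0, so H is positive definite -> x* is a strict local min.

min


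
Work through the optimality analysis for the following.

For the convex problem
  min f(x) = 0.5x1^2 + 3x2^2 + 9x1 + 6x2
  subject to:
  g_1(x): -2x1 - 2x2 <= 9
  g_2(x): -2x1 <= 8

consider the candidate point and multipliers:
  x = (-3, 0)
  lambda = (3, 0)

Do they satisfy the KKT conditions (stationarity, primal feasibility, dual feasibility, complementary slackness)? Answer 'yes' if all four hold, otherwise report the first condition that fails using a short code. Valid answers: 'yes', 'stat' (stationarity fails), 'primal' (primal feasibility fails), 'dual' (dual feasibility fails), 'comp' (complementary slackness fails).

Gradient of f: grad f(x) = Q x + c = (6, 6)
Constraint values g_i(x) = a_i^T x - b_i:
  g_1((-3, 0)) = -3
  g_2((-3, 0)) = -2
Stationarity residual: grad f(x) + sum_i lambda_i a_i = (0, 0)
  -> stationarity OK
Primal feasibility (all g_i <= 0): OK
Dual feasibility (all lambda_i >= 0): OK
Complementary slackness (lambda_i * g_i(x) = 0 for all i): FAILS

Verdict: the first failing condition is complementary_slackness -> comp.

comp


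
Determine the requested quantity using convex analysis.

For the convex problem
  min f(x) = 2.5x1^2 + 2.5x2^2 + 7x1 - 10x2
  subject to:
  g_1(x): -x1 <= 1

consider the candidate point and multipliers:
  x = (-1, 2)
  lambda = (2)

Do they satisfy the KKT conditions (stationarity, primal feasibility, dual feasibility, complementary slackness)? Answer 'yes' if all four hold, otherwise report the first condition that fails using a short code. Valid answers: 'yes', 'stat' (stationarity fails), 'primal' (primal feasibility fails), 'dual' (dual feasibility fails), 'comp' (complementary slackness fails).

Gradient of f: grad f(x) = Q x + c = (2, 0)
Constraint values g_i(x) = a_i^T x - b_i:
  g_1((-1, 2)) = 0
Stationarity residual: grad f(x) + sum_i lambda_i a_i = (0, 0)
  -> stationarity OK
Primal feasibility (all g_i <= 0): OK
Dual feasibility (all lambda_i >= 0): OK
Complementary slackness (lambda_i * g_i(x) = 0 for all i): OK

Verdict: yes, KKT holds.

yes
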